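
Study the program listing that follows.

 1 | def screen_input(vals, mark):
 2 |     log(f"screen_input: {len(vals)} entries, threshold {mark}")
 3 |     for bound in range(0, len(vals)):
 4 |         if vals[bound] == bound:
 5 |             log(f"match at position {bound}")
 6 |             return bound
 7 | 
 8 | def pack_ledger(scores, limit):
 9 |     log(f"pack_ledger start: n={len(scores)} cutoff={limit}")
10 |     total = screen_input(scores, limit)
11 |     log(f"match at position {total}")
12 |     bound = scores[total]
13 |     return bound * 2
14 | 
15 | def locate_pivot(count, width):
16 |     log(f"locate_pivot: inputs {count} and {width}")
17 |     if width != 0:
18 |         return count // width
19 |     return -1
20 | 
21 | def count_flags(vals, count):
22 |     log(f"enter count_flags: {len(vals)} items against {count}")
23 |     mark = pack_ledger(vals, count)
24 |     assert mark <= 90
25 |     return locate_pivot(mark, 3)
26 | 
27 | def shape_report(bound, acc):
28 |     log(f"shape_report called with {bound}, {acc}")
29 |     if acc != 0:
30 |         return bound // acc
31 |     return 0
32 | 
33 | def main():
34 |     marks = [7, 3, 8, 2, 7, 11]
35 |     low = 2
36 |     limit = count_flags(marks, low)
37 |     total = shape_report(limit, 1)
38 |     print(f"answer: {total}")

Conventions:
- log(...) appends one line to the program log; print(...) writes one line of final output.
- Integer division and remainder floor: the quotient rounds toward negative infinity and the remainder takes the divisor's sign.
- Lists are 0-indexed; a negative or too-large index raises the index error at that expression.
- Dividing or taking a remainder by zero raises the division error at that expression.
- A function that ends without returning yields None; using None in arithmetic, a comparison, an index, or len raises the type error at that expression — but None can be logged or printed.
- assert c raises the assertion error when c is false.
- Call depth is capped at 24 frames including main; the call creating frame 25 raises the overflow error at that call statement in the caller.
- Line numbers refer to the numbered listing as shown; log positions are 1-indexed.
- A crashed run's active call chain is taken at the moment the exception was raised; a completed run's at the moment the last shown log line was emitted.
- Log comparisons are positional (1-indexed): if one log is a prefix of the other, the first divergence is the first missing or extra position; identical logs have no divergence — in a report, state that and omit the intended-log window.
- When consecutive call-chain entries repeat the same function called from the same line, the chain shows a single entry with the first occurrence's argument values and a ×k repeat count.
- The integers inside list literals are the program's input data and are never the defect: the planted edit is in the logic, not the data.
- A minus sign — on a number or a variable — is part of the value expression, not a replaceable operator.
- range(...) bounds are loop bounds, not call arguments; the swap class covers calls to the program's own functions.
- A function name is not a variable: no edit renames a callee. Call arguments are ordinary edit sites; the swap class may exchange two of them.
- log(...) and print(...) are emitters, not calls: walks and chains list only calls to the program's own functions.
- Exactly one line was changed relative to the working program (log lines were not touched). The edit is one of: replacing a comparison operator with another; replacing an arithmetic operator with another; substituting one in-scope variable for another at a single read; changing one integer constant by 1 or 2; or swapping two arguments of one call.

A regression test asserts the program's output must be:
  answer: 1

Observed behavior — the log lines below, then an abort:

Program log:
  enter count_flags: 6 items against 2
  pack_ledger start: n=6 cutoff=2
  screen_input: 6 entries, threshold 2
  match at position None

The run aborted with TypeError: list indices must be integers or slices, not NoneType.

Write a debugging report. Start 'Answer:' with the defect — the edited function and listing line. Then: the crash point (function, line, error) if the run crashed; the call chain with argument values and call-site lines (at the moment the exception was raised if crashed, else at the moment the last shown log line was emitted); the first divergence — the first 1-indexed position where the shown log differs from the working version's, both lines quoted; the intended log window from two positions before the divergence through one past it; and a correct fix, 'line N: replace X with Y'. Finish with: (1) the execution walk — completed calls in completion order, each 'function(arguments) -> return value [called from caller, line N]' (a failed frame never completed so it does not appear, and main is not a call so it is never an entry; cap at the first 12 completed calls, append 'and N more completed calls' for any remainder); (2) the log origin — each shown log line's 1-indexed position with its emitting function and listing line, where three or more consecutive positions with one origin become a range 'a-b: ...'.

Answer: the defect is in screen_input at line 4.
The tell: The log first diverges at position 4: the faulty run prints 'match at position None' where the working version prints 'match at position 3'.
Crash: pack_ledger, line 12, TypeError.
Call chain: main -> count_flags([7, 3, 8, 2, 7, 11], 2) (called at line 36) -> pack_ledger([7, 3, 8, 2, 7, 11], 2) (called at line 23).
First divergence: position 4 — shown 'match at position None', intended 'match at position 3'.
Intended log window:
  2: pack_ledger start: n=6 cutoff=2
  3: screen_input: 6 entries, threshold 2
  4: match at position 3
  5: match at position 3
Execution walk:
  screen_input([7, 3, 8, 2, 7, 11], 2) -> None  [called from pack_ledger, line 10]
Log line origins:
  1: emitted by count_flags (line 22)
  2: emitted by pack_ledger (line 9)
  3: emitted by screen_input (line 2)
  4: emitted by pack_ledger (line 11)
A correct fix: line 4: replace `vals[bound] == bound` with `vals[bound] == mark`.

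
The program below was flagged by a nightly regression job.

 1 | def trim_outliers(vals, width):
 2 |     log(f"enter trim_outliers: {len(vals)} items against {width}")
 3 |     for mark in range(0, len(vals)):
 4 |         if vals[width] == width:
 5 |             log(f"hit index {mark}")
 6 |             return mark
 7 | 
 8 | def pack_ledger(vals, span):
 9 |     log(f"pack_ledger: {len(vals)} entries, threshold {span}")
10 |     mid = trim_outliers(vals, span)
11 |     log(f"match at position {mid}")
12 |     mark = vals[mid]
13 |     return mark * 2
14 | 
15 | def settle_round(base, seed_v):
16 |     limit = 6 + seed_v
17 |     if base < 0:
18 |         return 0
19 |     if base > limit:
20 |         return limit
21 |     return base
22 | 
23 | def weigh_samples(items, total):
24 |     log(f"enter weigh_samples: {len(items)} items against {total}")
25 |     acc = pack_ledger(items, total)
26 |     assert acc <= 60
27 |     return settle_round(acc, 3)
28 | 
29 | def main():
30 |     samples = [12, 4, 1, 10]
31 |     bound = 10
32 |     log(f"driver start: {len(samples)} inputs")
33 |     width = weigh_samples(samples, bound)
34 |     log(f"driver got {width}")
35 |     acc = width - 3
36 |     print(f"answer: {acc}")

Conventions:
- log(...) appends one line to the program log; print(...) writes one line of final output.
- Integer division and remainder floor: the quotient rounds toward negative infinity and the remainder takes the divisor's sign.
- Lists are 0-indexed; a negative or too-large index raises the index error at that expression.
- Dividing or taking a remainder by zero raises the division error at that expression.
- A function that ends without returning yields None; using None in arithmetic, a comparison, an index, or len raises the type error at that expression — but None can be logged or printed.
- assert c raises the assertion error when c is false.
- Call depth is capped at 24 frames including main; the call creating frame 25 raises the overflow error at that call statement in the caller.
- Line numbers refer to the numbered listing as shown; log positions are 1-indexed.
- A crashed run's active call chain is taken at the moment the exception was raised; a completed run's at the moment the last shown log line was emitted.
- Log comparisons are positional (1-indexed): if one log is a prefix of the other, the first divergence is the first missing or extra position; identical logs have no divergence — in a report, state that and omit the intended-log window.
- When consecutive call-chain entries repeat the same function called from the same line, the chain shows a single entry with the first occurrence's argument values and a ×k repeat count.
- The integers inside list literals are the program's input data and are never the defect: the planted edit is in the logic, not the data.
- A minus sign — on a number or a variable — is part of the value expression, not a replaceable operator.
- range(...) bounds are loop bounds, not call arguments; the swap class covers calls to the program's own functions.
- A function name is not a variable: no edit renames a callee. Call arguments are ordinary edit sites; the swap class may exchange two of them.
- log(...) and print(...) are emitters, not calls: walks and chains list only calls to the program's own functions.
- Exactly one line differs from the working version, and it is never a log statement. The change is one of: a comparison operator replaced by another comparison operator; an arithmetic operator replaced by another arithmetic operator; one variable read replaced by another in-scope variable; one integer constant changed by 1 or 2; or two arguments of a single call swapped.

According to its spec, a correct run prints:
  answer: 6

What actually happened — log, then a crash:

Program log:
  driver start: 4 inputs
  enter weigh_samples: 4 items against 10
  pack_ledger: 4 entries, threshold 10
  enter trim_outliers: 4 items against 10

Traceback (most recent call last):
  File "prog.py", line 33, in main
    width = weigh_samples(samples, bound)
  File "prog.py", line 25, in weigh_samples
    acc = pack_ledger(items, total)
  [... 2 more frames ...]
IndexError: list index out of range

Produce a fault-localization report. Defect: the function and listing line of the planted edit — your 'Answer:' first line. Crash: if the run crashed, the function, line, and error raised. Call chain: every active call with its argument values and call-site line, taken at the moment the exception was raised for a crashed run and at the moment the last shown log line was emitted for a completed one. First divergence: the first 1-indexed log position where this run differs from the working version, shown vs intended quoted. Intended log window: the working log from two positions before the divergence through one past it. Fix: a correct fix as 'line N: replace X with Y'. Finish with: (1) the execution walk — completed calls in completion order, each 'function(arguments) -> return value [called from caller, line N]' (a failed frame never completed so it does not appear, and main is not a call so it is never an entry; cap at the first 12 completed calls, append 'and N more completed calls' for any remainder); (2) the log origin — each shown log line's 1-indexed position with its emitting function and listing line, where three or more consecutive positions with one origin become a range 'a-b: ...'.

Answer: the defect is in trim_outliers at line 4.
Key fact: The faulty run's log stops after 4 lines; the working version's next line would be 'hit index 3'.
Crash: trim_outliers, line 4, IndexError.
Call chain: main -> weigh_samples([12, 4, 1, 10], 10) (called at line 33) -> pack_ledger([12, 4, 1, 10], 10) (called at line 25) -> trim_outliers([12, 4, 1, 10], 10) (called at line 10).
First divergence: position 5; the shown log stops at 4 lines while the working version next logs 'hit index 3'.
Intended log window:
  3: pack_ledger: 4 entries, threshold 10
  4: enter trim_outliers: 4 items against 10
  5: hit index 3
  6: match at position 3
Execution walk:
  (no call completed)
Log origins:
  1 — main, line 32
  2 — weigh_samples, line 24
  3 — pack_ledger, line 9
  4 — trim_outliers, line 2
A correct fix: line 4: replace `vals[width]` with `vals[mark]`.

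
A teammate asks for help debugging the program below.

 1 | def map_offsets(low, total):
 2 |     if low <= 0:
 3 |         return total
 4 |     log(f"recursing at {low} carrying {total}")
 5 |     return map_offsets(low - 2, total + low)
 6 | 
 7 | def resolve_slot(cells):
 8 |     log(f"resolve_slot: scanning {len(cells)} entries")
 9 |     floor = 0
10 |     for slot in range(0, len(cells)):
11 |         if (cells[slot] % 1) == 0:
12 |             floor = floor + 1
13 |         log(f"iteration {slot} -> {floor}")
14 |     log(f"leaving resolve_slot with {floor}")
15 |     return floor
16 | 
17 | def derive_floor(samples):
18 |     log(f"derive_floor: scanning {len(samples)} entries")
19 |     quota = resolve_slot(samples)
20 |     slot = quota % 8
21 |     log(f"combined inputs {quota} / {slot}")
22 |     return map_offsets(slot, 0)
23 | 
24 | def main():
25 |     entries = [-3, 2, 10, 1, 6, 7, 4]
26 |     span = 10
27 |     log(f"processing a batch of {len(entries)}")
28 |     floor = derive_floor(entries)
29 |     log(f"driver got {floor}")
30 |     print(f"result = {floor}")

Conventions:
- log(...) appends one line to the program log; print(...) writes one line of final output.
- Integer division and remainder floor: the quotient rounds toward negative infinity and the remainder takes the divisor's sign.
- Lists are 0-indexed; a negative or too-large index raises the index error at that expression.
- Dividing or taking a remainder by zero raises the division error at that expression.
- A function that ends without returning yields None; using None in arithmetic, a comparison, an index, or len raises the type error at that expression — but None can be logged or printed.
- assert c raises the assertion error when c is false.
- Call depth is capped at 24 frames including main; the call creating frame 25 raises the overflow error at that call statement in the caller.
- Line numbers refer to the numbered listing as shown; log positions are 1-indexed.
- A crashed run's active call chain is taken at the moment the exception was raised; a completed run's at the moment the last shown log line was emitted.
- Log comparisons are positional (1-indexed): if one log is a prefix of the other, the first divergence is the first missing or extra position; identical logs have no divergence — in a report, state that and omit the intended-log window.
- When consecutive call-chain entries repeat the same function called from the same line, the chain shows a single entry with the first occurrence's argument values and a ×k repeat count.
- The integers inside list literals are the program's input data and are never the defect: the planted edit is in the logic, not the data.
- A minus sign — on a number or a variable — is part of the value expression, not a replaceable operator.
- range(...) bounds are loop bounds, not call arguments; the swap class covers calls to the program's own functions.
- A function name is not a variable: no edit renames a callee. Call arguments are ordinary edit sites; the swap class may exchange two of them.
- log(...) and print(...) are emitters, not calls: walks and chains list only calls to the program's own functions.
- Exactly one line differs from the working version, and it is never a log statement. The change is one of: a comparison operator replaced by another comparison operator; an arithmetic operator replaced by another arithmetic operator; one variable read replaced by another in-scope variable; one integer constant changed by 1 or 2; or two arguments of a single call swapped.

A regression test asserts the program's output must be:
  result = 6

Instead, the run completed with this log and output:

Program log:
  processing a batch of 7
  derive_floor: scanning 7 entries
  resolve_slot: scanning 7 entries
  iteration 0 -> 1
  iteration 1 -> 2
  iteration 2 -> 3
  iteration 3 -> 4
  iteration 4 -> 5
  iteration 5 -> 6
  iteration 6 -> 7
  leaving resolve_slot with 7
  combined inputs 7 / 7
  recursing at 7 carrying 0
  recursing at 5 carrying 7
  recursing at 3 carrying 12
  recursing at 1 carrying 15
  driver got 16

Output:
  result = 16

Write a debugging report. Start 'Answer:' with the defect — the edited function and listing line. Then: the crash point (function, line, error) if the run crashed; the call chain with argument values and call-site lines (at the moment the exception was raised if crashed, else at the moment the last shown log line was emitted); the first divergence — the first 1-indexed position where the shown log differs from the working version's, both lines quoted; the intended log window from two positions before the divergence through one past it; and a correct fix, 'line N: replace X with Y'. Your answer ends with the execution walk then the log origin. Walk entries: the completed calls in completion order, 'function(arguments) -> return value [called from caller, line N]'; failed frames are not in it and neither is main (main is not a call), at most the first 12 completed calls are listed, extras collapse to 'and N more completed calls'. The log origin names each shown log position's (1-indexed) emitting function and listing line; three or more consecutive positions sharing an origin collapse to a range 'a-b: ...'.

Answer: the defect is in resolve_slot at line 11.
The tell: Position 4 is the first bad log line: 'iteration 0 -> 1' should read 'iteration 0 -> 0'.
Call chain: main.
First divergence: position 4 — the shown line 'iteration 0 -> 1' should read 'iteration 0 -> 0'.
Intended log window:
  2: derive_floor: scanning 7 entries
  3: resolve_slot: scanning 7 entries
  4: iteration 0 -> 0
  5: iteration 1 -> 1
Execution walk:
  resolve_slot([-3, 2, 10, 1, 6, 7, 4]) -> 7  [called from derive_floor, line 19]
  map_offsets(-1, 16) -> 16  [called from map_offsets, line 5]
  map_offsets(1, 15) -> 16  [called from map_offsets, line 5]
  map_offsets(3, 12) -> 16  [called from map_offsets, line 5]
  map_offsets(5, 7) -> 16  [called from map_offsets, line 5]
  map_offsets(7, 0) -> 16  [called from derive_floor, line 22]
  derive_floor([-3, 2, 10, 1, 6, 7, 4]) -> 16  [called from main, line 28]
Log origin:
  1 — main, line 27
  2 — derive_floor, line 18
  3 — resolve_slot, line 8
  4-10 — resolve_slot, line 13
  11 — resolve_slot, line 14
  12 — derive_floor, line 21
  13-16 — map_offsets, line 4
  17 — main, line 29
A correct fix: line 11: replace `1` with `2`.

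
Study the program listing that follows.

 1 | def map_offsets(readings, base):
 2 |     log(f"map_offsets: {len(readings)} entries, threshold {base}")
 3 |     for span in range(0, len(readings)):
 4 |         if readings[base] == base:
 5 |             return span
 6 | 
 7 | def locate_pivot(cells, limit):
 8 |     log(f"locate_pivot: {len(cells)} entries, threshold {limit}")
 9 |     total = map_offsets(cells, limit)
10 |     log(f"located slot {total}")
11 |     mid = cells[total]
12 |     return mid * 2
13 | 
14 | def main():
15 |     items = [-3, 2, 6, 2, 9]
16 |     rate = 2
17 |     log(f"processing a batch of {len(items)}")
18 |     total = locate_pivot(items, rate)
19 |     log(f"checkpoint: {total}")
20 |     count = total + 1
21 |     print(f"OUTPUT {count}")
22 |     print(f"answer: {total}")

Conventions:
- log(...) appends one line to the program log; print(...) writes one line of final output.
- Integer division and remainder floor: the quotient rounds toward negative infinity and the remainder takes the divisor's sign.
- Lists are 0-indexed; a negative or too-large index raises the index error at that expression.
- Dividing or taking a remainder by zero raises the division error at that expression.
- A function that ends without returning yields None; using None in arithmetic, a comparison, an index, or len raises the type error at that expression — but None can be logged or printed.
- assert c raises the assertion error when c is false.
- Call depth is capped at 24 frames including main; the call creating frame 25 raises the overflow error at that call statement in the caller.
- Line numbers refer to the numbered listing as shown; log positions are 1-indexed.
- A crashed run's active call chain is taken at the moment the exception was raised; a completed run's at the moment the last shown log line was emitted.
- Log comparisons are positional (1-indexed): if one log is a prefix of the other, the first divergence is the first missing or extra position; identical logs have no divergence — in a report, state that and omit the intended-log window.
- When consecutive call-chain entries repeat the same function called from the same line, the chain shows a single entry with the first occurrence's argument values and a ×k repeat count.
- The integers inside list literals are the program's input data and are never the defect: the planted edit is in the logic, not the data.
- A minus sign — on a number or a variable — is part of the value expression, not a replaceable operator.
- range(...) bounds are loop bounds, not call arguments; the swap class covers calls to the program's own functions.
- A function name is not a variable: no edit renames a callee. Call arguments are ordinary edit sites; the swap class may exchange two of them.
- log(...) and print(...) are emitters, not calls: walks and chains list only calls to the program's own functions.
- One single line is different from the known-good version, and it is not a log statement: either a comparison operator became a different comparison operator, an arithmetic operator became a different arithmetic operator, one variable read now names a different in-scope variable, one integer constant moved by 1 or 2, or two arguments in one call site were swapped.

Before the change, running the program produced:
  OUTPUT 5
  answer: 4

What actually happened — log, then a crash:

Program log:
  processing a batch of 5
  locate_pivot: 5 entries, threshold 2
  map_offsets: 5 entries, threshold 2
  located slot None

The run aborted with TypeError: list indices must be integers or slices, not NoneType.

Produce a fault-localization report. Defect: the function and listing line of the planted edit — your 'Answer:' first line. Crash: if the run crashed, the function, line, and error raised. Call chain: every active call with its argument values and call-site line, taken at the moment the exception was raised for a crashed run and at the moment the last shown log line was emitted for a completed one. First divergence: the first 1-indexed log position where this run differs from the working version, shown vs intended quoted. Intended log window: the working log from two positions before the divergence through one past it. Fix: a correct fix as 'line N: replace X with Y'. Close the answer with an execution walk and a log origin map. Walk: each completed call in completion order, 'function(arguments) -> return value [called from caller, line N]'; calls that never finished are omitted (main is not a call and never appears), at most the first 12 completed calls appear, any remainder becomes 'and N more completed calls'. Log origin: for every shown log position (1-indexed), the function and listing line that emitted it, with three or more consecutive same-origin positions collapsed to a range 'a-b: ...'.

Answer: the defect is in map_offsets at line 4.
Key fact: Everything matches until log position 4, which reads 'located slot None' in place of 'located slot 1'.
Crash: locate_pivot, line 11, TypeError.
Call chain: main -> locate_pivot([-3, 2, 6, 2, 9], 2) (called at line 18).
First divergence: position 4 — shown 'located slot None', intended 'located slot 1'.
Intended log window:
  2: locate_pivot: 5 entries, threshold 2
  3: map_offsets: 5 entries, threshold 2
  4: located slot 1
  5: checkpoint: 4
Execution walk:
  map_offsets([-3, 2, 6, 2, 9], 2) -> None  [called from locate_pivot, line 9]
Log origins:
  1: logged in main at line 17
  2: logged in locate_pivot at line 8
  3: logged in map_offsets at line 2
  4: logged in locate_pivot at line 10
A correct fix: line 4: replace `readings[base]` with `readings[span]`.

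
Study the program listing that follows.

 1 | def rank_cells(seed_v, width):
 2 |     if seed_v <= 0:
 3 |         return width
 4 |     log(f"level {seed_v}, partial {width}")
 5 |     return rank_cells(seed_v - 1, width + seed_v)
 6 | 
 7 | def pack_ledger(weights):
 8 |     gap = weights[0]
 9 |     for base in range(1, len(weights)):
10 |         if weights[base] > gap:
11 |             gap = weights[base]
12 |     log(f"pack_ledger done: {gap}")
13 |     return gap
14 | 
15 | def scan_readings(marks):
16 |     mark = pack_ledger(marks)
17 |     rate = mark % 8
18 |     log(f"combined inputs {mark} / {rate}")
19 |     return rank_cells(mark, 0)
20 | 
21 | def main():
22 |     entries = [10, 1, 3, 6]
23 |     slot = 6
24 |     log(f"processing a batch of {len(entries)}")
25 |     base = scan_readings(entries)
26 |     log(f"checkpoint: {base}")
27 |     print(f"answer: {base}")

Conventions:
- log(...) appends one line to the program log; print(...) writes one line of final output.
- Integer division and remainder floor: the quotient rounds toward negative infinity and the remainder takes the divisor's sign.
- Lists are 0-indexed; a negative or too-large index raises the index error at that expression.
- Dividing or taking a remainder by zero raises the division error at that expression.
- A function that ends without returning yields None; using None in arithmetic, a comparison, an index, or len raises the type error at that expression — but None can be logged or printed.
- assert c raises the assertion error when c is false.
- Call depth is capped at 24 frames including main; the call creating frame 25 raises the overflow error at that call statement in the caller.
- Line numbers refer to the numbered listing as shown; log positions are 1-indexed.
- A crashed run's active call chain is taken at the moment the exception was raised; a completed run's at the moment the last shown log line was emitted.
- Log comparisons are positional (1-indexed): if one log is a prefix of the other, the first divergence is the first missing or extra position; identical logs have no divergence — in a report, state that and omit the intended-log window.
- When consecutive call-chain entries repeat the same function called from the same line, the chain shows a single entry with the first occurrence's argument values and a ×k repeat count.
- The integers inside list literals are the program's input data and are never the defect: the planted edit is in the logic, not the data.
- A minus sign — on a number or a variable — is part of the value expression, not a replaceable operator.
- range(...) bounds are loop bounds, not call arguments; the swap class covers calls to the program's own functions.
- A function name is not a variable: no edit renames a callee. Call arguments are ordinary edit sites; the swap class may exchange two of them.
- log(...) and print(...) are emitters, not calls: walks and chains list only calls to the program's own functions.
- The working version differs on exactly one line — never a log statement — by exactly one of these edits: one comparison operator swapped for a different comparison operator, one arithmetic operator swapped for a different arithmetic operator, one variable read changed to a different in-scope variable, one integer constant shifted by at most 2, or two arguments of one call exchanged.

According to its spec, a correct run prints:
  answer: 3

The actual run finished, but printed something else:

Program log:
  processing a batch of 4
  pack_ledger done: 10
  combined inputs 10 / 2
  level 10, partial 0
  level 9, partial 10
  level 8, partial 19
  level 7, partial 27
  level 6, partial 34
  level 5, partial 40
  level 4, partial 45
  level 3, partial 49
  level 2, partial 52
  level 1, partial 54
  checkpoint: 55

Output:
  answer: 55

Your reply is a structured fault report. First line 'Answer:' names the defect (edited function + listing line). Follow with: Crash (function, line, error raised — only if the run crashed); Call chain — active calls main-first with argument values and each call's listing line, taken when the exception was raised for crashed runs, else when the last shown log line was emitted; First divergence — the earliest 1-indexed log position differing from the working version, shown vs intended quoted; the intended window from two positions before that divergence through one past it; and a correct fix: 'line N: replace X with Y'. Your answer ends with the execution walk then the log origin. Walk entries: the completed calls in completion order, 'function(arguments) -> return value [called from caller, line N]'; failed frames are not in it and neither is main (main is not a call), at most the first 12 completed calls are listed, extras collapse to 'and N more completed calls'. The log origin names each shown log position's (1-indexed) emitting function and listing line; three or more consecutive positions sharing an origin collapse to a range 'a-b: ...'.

Answer: the defect is in scan_readings at line 19.
Key fact: At log position 4 the runs split — shown 'level 10, partial 0', but the working version logs 'level 2, partial 0'.
Call chain: main.
First divergence: at position 4 the run shows 'level 10, partial 0' where the working version logs 'level 2, partial 0'.
Intended log window:
  2: pack_ledger done: 10
  3: combined inputs 10 / 2
  4: level 2, partial 0
  5: level 1, partial 2
Execution walk:
  pack_ledger([10, 1, 3, 6]) -> 10  [called from scan_readings, line 16]
  rank_cells(0, 55) -> 55  [called from rank_cells, line 5]
  rank_cells(1, 54) -> 55  [called from rank_cells, line 5]
  rank_cells(2, 52) -> 55  [called from rank_cells, line 5]
  rank_cells(3, 49) -> 55  [called from rank_cells, line 5]
  rank_cells(4, 45) -> 55  [called from rank_cells, line 5]
  rank_cells(5, 40) -> 55  [called from rank_cells, line 5]
  rank_cells(6, 34) -> 55  [called from rank_cells, line 5]
  rank_cells(7, 27) -> 55  [called from rank_cells, line 5]
  rank_cells(8, 19) -> 55  [called from rank_cells, line 5]
  rank_cells(9, 10) -> 55  [called from rank_cells, line 5]
  rank_cells(10, 0) -> 55  [called from scan_readings, line 19]
  ... and 1 more completed call
Log origin:
  1: from main, line 24
  2: from pack_ledger, line 12
  3: from scan_readings, line 18
  4-13: from rank_cells, line 4
  14: from main, line 26
A correct fix: line 19: replace `mark` with `rate`.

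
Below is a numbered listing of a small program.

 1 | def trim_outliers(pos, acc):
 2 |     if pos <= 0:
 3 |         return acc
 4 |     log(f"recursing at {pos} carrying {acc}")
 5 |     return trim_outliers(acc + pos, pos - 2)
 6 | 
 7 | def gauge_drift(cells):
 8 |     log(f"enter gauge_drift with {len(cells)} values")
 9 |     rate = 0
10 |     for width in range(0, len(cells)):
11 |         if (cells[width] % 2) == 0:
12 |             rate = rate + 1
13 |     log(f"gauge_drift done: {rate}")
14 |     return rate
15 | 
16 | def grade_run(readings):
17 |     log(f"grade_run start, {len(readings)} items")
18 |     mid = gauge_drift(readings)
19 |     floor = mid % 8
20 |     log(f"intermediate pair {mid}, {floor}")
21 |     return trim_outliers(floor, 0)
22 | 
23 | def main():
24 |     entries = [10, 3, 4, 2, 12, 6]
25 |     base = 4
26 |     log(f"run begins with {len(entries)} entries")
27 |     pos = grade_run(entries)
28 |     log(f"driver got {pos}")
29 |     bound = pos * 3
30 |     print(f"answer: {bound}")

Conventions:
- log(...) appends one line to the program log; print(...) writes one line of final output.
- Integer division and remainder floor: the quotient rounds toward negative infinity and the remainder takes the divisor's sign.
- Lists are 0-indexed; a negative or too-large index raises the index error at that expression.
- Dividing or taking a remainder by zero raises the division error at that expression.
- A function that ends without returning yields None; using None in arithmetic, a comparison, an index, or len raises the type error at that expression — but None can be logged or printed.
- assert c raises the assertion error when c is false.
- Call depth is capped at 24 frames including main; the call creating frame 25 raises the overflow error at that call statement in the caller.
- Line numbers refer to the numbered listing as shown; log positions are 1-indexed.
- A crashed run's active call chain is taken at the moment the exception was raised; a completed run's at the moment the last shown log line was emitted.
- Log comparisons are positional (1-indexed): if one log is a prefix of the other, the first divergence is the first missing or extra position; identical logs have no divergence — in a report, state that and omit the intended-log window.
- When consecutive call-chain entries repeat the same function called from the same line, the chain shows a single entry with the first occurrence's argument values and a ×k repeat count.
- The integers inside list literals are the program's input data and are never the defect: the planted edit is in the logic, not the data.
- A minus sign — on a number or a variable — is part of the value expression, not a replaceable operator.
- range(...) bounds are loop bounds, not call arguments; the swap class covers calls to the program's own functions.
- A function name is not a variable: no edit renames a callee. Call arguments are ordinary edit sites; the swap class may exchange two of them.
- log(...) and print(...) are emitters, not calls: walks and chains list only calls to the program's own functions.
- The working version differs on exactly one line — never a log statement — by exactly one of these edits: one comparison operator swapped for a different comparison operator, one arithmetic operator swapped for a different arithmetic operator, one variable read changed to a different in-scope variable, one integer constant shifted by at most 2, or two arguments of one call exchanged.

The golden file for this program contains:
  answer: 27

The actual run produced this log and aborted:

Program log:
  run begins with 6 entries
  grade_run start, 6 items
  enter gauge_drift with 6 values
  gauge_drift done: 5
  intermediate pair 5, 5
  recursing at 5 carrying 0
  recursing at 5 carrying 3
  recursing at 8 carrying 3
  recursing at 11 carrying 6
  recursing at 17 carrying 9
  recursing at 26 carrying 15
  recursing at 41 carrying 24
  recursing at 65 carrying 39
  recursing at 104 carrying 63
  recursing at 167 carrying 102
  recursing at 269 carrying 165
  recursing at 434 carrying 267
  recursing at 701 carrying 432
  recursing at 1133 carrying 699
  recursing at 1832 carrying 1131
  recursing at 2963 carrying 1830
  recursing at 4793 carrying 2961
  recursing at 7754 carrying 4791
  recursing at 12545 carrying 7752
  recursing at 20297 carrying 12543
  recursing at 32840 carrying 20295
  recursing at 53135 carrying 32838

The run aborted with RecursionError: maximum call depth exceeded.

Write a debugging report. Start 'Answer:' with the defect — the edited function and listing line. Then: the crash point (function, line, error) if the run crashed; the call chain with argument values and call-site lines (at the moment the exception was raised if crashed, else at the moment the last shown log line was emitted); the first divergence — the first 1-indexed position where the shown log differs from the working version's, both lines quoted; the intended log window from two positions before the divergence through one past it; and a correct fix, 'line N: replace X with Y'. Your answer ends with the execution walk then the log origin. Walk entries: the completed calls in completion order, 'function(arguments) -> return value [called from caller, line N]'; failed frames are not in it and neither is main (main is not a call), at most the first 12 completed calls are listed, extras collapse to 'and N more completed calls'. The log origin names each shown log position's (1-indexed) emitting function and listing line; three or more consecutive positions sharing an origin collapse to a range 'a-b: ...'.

Answer: the defect is in trim_outliers at line 5.
The tell: Position 7 is the first bad log line: 'recursing at 5 carrying 3' should read 'recursing at 3 carrying 5'.
Crash: trim_outliers, line 5, RecursionError.
Call chain: main -> grade_run([10, 3, 4, 2, 12, 6]) (called at line 27) -> trim_outliers(5, 0) (called at line 21) -> trim_outliers(5, 3) (called at line 5) ×21.
First divergence: position 7 — shown 'recursing at 5 carrying 3', intended 'recursing at 3 carrying 5'.
Intended log window:
  5: intermediate pair 5, 5
  6: recursing at 5 carrying 0
  7: recursing at 3 carrying 5
  8: recursing at 1 carrying 8
Execution walk:
  gauge_drift([10, 3, 4, 2, 12, 6]) -> 5  [called from grade_run, line 18]
Log line origins:
  1: emitted by main (line 26)
  2: emitted by grade_run (line 17)
  3: emitted by gauge_drift (line 8)
  4: emitted by gauge_drift (line 13)
  5: emitted by grade_run (line 20)
  6-27: emitted by trim_outliers (line 4)
A correct fix: line 5: replace `trim_outliers(acc + pos, pos - 2)` with `trim_outliers(pos - 2, acc + pos)`.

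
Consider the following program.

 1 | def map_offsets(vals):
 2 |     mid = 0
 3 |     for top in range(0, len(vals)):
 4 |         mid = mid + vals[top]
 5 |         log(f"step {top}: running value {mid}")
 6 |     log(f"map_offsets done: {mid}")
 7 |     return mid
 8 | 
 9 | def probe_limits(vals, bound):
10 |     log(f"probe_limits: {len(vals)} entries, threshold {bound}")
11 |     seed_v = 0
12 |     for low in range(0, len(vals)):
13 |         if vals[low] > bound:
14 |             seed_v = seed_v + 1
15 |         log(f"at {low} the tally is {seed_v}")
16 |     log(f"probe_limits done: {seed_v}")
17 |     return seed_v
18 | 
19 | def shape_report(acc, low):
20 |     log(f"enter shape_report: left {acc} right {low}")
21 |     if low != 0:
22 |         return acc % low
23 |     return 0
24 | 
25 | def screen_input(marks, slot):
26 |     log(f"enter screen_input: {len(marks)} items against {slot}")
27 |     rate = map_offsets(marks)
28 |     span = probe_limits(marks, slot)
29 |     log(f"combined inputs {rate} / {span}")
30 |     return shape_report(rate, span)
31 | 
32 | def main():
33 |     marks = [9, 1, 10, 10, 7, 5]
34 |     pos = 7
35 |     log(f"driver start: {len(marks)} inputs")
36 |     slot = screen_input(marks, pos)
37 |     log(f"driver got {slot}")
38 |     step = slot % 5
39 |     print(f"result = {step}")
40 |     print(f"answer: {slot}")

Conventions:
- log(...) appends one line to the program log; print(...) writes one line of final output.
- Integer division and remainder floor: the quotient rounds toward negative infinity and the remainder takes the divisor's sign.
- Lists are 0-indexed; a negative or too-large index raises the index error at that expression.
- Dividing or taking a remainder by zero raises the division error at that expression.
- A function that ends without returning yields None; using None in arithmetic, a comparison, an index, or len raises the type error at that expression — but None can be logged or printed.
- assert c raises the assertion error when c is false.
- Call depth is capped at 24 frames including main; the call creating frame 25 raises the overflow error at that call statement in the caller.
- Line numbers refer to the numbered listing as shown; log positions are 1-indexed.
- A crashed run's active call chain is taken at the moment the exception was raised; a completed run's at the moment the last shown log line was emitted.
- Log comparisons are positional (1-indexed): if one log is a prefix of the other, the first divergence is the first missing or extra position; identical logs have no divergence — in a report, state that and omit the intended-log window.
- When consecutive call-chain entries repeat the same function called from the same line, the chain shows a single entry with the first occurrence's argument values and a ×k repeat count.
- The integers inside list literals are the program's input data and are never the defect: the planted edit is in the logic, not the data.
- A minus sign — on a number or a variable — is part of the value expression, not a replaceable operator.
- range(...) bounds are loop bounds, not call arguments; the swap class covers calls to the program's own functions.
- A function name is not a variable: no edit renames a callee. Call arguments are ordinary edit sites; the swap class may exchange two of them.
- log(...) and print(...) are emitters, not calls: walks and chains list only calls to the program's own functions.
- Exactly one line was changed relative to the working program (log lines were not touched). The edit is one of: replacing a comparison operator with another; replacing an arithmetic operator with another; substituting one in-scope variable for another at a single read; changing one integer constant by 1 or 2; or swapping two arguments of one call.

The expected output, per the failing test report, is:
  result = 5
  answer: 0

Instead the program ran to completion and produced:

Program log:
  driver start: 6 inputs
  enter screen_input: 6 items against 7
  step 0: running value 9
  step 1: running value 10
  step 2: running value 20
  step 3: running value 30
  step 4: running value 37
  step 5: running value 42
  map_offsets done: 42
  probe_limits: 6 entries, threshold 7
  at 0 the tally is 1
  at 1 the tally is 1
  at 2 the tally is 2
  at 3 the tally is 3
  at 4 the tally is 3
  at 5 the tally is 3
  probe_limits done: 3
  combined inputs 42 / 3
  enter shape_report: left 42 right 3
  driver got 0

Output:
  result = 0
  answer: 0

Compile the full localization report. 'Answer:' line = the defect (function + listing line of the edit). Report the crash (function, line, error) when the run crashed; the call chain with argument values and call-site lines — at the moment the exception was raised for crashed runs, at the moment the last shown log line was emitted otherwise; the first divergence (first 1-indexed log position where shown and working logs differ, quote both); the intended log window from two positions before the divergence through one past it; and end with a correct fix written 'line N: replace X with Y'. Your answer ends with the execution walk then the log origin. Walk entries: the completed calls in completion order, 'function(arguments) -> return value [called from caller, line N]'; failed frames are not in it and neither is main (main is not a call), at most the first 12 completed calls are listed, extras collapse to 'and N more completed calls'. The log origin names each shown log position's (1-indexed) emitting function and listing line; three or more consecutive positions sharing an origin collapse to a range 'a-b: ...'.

Answer: the defect is in main at line 38.
The tell: Log streams are identical — the defect surfaces only in the printed output.
Call chain: main.
First divergence: none; the two logs match at every position.
Execution walk:
  map_offsets([9, 1, 10, 10, 7, 5]) -> 42  [called from screen_input, line 27]
  probe_limits([9, 1, 10, 10, 7, 5], 7) -> 3  [called from screen_input, line 28]
  shape_report(42, 3) -> 0  [called from screen_input, line 30]
  screen_input([9, 1, 10, 10, 7, 5], 7) -> 0  [called from main, line 36]
Log line origins:
  1 — main, line 35
  2 — screen_input, line 26
  3-8 — map_offsets, line 5
  9 — map_offsets, line 6
  10 — probe_limits, line 10
  11-16 — probe_limits, line 15
  17 — probe_limits, line 16
  18 — screen_input, line 29
  19 — shape_report, line 20
  20 — main, line 37
A correct fix: line 38: replace `%` with `+`.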